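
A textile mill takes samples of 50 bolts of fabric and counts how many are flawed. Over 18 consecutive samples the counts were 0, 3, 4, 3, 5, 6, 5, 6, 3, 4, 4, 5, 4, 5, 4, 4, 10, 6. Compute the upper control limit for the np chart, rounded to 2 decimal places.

p̄ = Σdᵢ / (k·n) = 81 / (18 × 50) = 0.09000
UCL = np̄ + 3·√(np̄(1−p̄)) = 4.5000 + 3 × √(4.5000×0.91000) = 4.5000 + 3 × 2.0236 = 10.5708

10.57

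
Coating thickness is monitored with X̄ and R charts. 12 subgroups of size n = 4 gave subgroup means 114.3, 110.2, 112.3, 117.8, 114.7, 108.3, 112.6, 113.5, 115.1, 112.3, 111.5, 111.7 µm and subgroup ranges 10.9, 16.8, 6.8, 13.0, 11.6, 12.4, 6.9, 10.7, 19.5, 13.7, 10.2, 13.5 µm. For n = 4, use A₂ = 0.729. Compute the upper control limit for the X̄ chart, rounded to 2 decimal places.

121.73

X̄̄ = (114.3 + 110.2 + 112.3 + 117.8 + 114.7 + 108.3 + 112.6 + 113.5 + 115.1 + 112.3 + 111.5 + 111.7) / 12 = 1354.3000 / 12 = 112.8583
R̄ = (10.9 + 16.8 + 6.8 + 13.0 + 11.6 + 12.4 + 6.9 + 10.7 + 19.5 + 13.7 + 10.2 + 13.5) / 12 = 146.0000 / 12 = 12.1667
UCL = X̄̄ + A₂·R̄ = 112.8583 + 0.729 × 12.1667 = 121.7278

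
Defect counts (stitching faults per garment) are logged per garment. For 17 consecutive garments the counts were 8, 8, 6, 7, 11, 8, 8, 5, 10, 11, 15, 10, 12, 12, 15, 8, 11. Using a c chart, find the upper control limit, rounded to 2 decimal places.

19.05

c̄ = (8 + 8 + 6 + 7 + 11 + 8 + 8 + 5 + 10 + 11 + 15 + 10 + 12 + 12 + 15 + 8 + 11) / 17 = 165 / 17 = 9.7059
UCL = c̄ + 3√c̄ = 9.7059 + 3 × √9.7059 = 9.7059 + 3 × 3.1154 = 19.0522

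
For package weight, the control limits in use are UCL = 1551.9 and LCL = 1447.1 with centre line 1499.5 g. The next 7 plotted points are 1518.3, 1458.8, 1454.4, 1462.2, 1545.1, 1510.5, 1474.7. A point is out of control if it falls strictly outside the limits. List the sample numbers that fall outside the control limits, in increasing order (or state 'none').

All 7 points lie within [1447.1, 1551.9].

none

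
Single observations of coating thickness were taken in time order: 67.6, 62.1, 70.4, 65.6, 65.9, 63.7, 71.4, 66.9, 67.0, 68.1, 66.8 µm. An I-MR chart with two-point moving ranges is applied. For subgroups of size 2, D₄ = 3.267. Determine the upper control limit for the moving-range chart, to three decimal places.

Moving ranges: 5.5, 8.3, 4.8, 0.3, 2.2, 7.7, 4.5, 0.1, 1.1, 1.3; M̄R̄ = 35.8000 / 10 = 3.5800
UCL_MR = D₄·M̄R̄ = 3.267 × 3.5800 = 11.6959

11.696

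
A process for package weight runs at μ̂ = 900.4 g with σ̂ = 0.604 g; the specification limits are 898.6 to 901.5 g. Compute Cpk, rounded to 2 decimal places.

0.61

Cpu = (USL − μ̂) / (3σ̂) = (901.5 − 900.4) / (3 × 0.604) = 0.6071; Cpl = (μ̂ − LSL) / (3σ̂) = (900.4 − 898.6) / (3 × 0.604) = 0.9934; Cpk = min(Cpu, Cpl) = 0.6071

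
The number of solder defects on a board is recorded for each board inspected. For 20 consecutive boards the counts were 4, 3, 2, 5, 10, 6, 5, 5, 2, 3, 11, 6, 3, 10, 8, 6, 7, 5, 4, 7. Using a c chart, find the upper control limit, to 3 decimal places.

12.699

c̄ = (4 + 3 + 2 + 5 + 10 + 6 + 5 + 5 + 2 + 3 + 11 + 6 + 3 + 10 + 8 + 6 + 7 + 5 + 4 + 7) / 20 = 112 / 20 = 5.6000
UCL = c̄ + 3√c̄ = 5.6000 + 3 × √5.6000 = 5.6000 + 3 × 2.3664 = 12.6993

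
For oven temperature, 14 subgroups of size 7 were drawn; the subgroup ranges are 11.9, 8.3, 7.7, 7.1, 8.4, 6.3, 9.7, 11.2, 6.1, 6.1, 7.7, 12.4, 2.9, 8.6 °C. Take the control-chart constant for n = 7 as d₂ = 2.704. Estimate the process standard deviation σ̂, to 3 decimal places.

R̄ = (11.9 + 8.3 + 7.7 + 7.1 + 8.4 + 6.3 + 9.7 + 11.2 + 6.1 + 6.1 + 7.7 + 12.4 + 2.9 + 8.6) / 14 = 8.1714
σ̂ = R̄ / d₂ = 8.1714 / 2.704 = 3.0220

3.022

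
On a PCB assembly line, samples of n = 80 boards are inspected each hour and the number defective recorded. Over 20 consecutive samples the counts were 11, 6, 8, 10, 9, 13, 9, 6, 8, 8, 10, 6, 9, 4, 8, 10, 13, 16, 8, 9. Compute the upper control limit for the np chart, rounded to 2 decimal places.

p̄ = Σdᵢ / (k·n) = 181 / (20 × 80) = 0.11313
UCL = np̄ + 3·√(np̄(1−p̄)) = 9.0500 + 3 × √(9.0500×0.88687) = 9.0500 + 3 × 2.8331 = 17.5492

17.55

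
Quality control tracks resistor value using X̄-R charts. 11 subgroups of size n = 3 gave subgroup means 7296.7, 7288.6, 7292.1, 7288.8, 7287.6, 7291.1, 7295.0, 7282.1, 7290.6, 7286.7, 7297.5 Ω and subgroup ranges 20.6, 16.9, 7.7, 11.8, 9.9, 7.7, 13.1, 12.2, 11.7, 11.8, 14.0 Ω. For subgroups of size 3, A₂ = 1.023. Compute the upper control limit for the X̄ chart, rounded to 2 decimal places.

7303.40

X̄̄ = (7296.7 + 7288.6 + 7292.1 + 7288.8 + 7287.6 + 7291.1 + 7295.0 + 7282.1 + 7290.6 + 7286.7 + 7297.5) / 11 = 80196.8000 / 11 = 7290.6182
R̄ = (20.6 + 16.9 + 7.7 + 11.8 + 9.9 + 7.7 + 13.1 + 12.2 + 11.7 + 11.8 + 14.0) / 11 = 137.4000 / 11 = 12.4909
UCL = X̄̄ + A₂·R̄ = 7290.6182 + 1.023 × 12.4909 = 7303.3964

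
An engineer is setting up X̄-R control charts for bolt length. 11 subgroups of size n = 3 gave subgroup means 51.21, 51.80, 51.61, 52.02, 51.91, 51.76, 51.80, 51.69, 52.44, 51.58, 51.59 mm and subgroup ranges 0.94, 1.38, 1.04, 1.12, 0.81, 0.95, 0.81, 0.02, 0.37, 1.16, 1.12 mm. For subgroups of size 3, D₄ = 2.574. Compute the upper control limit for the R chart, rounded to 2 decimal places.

R̄ = (0.94 + 1.38 + 1.04 + 1.12 + 0.81 + 0.95 + 0.81 + 0.02 + 0.37 + 1.16 + 1.12) / 11 = 9.7200 / 11 = 0.8836
UCL_R = D₄·R̄ = 2.574 × 0.8836 = 2.2745

2.27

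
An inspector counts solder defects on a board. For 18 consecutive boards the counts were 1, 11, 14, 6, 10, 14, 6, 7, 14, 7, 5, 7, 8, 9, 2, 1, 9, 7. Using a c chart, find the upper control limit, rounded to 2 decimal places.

c̄ = (1 + 11 + 14 + 6 + 10 + 14 + 6 + 7 + 14 + 7 + 5 + 7 + 8 + 9 + 2 + 1 + 9 + 7) / 18 = 138 / 18 = 7.6667
UCL = c̄ + 3√c̄ = 7.6667 + 3 × √7.6667 = 7.6667 + 3 × 2.7689 = 15.9733

15.97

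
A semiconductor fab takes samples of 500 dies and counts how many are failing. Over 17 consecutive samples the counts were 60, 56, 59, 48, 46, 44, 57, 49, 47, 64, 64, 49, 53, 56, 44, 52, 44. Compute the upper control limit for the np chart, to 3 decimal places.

p̄ = Σdᵢ / (k·n) = 892 / (17 × 500) = 0.10494
UCL = np̄ + 3·√(np̄(1−p̄)) = 52.4706 + 3 × √(52.4706×0.89506) = 52.4706 + 3 × 6.8530 = 73.0297

73.030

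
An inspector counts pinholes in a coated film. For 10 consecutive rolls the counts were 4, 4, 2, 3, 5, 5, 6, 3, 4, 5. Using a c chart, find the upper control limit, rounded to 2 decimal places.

c̄ = (4 + 4 + 2 + 3 + 5 + 5 + 6 + 3 + 4 + 5) / 10 = 41 / 10 = 4.1000
UCL = c̄ + 3√c̄ = 4.1000 + 3 × √4.1000 = 4.1000 + 3 × 2.0248 = 10.1745

10.17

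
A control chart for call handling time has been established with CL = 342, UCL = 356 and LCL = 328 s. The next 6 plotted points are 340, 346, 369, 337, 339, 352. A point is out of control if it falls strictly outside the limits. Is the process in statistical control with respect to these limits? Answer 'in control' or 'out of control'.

Compare each point to [328, 356]: sample 3 = 369 > UCL.

out of control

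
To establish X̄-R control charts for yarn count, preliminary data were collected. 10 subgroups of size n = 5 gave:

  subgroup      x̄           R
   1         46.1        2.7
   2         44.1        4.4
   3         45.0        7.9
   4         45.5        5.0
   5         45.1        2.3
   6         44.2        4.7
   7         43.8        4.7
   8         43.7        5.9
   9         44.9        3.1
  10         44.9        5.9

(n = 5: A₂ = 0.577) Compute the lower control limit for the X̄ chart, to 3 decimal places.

X̄̄ = (46.1 + 44.1 + 45.0 + 45.5 + 45.1 + 44.2 + 43.8 + 43.7 + 44.9 + 44.9) / 10 = 447.3000 / 10 = 44.7300
R̄ = (2.7 + 4.4 + 7.9 + 5.0 + 2.3 + 4.7 + 4.7 + 5.9 + 3.1 + 5.9) / 10 = 46.6000 / 10 = 4.6600
LCL = X̄̄ − A₂·R̄ = 44.7300 − 0.577 × 4.6600 = 42.0412

42.041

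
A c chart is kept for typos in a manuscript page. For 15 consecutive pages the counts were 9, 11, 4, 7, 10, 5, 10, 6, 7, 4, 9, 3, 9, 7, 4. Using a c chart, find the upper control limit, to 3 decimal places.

14.937

c̄ = (9 + 11 + 4 + 7 + 10 + 5 + 10 + 6 + 7 + 4 + 9 + 3 + 9 + 7 + 4) / 15 = 105 / 15 = 7.0000
UCL = c̄ + 3√c̄ = 7.0000 + 3 × √7.0000 = 7.0000 + 3 × 2.6458 = 14.9373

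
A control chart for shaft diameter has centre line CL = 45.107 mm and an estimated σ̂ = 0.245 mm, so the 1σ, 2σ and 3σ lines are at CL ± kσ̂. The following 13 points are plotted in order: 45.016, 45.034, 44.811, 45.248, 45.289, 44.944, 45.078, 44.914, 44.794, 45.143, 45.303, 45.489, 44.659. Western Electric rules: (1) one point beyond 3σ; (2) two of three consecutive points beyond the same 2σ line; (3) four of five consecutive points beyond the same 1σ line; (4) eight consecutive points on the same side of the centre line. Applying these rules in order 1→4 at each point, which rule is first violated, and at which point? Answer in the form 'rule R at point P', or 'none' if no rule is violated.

Zone of each point (C = within 1σ̂, B = 1σ̂–2σ̂, A = 2σ̂–3σ̂, * = beyond 3σ̂; sign = side of CL): 1:-C, 2:-C, 3:-B, 4:+C, 5:+C, 6:-C, 7:-C, 8:-C, 9:-B, 10:+C, 11:+C, 12:+B, 13:-B
No rule fires across all 13 points.

none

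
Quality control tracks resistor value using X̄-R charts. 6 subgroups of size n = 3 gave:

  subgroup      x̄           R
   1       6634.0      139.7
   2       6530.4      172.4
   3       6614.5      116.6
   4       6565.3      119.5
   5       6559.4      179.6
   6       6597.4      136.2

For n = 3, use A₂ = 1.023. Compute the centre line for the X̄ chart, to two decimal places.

X̄̄ = (6634.0 + 6530.4 + 6614.5 + 6565.3 + 6559.4 + 6597.4) / 6 = 39501.0000 / 6 = 6583.5000
CL = X̄̄ = 6583.5000

6583.50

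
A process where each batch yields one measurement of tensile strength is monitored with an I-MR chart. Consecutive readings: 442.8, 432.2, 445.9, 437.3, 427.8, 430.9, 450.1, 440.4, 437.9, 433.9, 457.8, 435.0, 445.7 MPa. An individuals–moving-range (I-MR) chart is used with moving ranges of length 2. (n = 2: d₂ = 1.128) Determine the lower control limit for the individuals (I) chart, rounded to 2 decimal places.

409.17

X̄ = (442.8 + 432.2 + 445.9 + 437.3 + 427.8 + 430.9 + 450.1 + 440.4 + 437.9 + 433.9 + 457.8 + 435.0 + 445.7) / 13 = 439.8231
Moving ranges: 10.6, 13.7, 8.6, 9.5, 3.1, 19.2, 9.7, 2.5, 4.0, 23.9, 22.8, 10.7; M̄R̄ = 138.3000 / 12 = 11.5250
LCL = X̄ − 3·M̄R̄/d₂ = 439.8231 − 3 × 11.5250 / 1.128 = 409.1715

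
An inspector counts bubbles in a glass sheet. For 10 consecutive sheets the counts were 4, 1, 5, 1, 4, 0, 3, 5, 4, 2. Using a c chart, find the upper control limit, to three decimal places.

8.009

c̄ = (4 + 1 + 5 + 1 + 4 + 0 + 3 + 5 + 4 + 2) / 10 = 29 / 10 = 2.9000
UCL = c̄ + 3√c̄ = 2.9000 + 3 × √2.9000 = 2.9000 + 3 × 1.7029 = 8.0088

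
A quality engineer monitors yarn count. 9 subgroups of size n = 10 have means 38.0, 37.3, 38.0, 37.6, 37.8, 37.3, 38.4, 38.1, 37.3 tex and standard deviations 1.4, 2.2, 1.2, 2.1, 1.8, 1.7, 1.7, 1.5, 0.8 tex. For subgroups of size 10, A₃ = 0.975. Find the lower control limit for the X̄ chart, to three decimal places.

X̄̄ = (38.0 + 37.3 + 38.0 + 37.6 + 37.8 + 37.3 + 38.4 + 38.1 + 37.3) / 9 = 37.7556
s̄ = (1.4 + 2.2 + 1.2 + 2.1 + 1.8 + 1.7 + 1.7 + 1.5 + 0.8) / 9 = 1.6000
LCL = X̄̄ − A₃·s̄ = 37.7556 − 0.975 × 1.6000 = 36.1956

36.196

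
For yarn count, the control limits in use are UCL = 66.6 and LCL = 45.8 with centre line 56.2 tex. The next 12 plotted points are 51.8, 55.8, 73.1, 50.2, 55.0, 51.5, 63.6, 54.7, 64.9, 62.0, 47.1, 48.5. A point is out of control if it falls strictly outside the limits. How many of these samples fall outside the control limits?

1

Compare each point to [45.8, 66.6]: sample 3 = 73.1 > UCL.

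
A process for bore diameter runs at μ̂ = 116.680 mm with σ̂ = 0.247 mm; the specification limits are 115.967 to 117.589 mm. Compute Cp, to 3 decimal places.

1.094

Cp = (USL − LSL) / (6σ̂) = (117.589 − 115.967) / (6 × 0.247) = 1.6220 / 1.4820 = 1.0945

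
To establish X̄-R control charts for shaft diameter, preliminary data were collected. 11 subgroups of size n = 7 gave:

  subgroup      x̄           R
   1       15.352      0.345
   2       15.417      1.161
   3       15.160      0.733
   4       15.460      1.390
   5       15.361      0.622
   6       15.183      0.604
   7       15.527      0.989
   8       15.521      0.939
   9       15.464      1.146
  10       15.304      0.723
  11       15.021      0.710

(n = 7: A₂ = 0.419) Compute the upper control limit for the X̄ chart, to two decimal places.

X̄̄ = (15.352 + 15.417 + 15.160 + 15.460 + 15.361 + 15.183 + 15.527 + 15.521 + 15.464 + 15.304 + 15.021) / 11 = 168.7700 / 11 = 15.3427
R̄ = (0.345 + 1.161 + 0.733 + 1.390 + 0.622 + 0.604 + 0.989 + 0.939 + 1.146 + 0.723 + 0.710) / 11 = 9.3620 / 11 = 0.8511
UCL = X̄̄ + A₂·R̄ = 15.3427 + 0.419 × 0.8511 = 15.6993

15.70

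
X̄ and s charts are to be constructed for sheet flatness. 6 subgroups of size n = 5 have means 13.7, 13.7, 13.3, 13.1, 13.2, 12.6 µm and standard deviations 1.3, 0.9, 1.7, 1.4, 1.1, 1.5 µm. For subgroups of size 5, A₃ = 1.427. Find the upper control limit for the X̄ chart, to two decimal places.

X̄̄ = (13.7 + 13.7 + 13.3 + 13.1 + 13.2 + 12.6) / 6 = 13.2667
s̄ = (1.3 + 0.9 + 1.7 + 1.4 + 1.1 + 1.5) / 6 = 1.3167
UCL = X̄̄ + A₃·s̄ = 13.2667 + 1.427 × 1.3167 = 15.1456

15.15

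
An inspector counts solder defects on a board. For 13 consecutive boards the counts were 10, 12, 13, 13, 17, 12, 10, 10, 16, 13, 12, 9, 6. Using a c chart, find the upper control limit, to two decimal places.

c̄ = (10 + 12 + 13 + 13 + 17 + 12 + 10 + 10 + 16 + 13 + 12 + 9 + 6) / 13 = 153 / 13 = 11.7692
UCL = c̄ + 3√c̄ = 11.7692 + 3 × √11.7692 = 11.7692 + 3 × 3.4306 = 22.0611

22.06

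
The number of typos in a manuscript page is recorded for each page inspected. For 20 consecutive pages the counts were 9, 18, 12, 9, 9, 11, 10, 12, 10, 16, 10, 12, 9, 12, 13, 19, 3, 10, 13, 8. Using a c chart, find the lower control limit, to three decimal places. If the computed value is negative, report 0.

1.188

c̄ = (9 + 18 + 12 + 9 + 9 + 11 + 10 + 12 + 10 + 16 + 10 + 12 + 9 + 12 + 13 + 19 + 3 + 10 + 13 + 8) / 20 = 225 / 20 = 11.2500
LCL = c̄ − 3√c̄ = 11.2500 − 3 × 3.3541 = 1.1877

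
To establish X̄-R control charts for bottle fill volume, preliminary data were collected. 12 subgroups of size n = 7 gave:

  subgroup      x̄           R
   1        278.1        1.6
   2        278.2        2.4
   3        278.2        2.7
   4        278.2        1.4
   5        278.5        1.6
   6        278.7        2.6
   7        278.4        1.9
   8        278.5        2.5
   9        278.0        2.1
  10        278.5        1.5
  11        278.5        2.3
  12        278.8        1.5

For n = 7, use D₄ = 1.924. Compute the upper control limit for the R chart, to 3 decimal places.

3.864

R̄ = (1.6 + 2.4 + 2.7 + 1.4 + 1.6 + 2.6 + 1.9 + 2.5 + 2.1 + 1.5 + 2.3 + 1.5) / 12 = 24.1000 / 12 = 2.0083
UCL_R = D₄·R̄ = 1.924 × 2.0083 = 3.8640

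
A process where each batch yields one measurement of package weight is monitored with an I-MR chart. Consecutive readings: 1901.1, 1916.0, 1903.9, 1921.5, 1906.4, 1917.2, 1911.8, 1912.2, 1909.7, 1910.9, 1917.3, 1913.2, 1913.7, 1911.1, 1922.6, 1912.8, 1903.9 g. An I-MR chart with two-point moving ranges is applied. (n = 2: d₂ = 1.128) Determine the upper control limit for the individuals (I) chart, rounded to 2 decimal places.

1932.65

X̄ = (1901.1 + 1916.0 + 1903.9 + 1921.5 + 1906.4 + 1917.2 + 1911.8 + 1912.2 + 1909.7 + 1910.9 + 1917.3 + 1913.2 + 1913.7 + 1911.1 + 1922.6 + 1912.8 + 1903.9) / 17 = 1912.0765
Moving ranges: 14.9, 12.1, 17.6, 15.1, 10.8, 5.4, 0.4, 2.5, 1.2, 6.4, 4.1, 0.5, 2.6, 11.5, 9.8, 8.9; M̄R̄ = 123.8000 / 16 = 7.7375
UCL = X̄ + 3·M̄R̄/d₂ = 1912.0765 + 3 × 7.7375 / 1.128 = 1932.6549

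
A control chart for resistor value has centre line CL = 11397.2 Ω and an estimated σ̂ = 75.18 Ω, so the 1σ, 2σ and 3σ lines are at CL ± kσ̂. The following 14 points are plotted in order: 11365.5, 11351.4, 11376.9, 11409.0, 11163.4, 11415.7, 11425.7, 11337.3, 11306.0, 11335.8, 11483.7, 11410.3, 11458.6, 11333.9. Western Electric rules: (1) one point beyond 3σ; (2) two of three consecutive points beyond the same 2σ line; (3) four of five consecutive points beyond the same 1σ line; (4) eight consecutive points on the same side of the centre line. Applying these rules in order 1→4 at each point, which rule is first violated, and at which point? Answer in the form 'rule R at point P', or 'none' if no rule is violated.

rule 1 at point 5

Zone of each point (C = within 1σ̂, B = 1σ̂–2σ̂, A = 2σ̂–3σ̂, * = beyond 3σ̂; sign = side of CL): 1:-C, 2:-C, 3:-C, 4:+C, 5:-*, 6:+C, 7:+C, 8:-C, 9:-B, 10:-C, 11:+B, 12:+C, 13:+C, 14:-C
Rule 1 (one point beyond the 3σ limits) is satisfied at point 5.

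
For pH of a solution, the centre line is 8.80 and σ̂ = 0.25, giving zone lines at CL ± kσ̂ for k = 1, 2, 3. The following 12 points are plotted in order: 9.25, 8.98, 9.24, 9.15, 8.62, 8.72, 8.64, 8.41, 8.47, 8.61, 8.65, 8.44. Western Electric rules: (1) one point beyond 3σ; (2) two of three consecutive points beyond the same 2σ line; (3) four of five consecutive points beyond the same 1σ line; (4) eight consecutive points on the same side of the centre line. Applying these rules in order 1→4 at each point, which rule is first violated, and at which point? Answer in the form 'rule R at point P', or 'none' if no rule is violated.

rule 4 at point 12

Zone of each point (C = within 1σ̂, B = 1σ̂–2σ̂, A = 2σ̂–3σ̂, * = beyond 3σ̂; sign = side of CL): 1:+B, 2:+C, 3:+B, 4:+B, 5:-C, 6:-C, 7:-C, 8:-B, 9:-B, 10:-C, 11:-C, 12:-B
Rule 4 (eight consecutive points on the same side of the centre line) is satisfied at point 12.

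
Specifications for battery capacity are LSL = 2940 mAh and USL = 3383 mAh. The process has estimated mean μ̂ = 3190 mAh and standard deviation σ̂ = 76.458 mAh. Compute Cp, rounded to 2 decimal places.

Cp = (USL − LSL) / (6σ̂) = (3383 − 2940) / (6 × 76.458) = 443.0000 / 458.7480 = 0.9657

0.97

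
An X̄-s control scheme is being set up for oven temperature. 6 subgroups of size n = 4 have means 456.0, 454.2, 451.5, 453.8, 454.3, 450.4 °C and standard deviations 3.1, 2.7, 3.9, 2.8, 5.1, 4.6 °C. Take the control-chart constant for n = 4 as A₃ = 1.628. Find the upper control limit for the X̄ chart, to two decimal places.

X̄̄ = (456.0 + 454.2 + 451.5 + 453.8 + 454.3 + 450.4) / 6 = 453.3667
s̄ = (3.1 + 2.7 + 3.9 + 2.8 + 5.1 + 4.6) / 6 = 3.7000
UCL = X̄̄ + A₃·s̄ = 453.3667 + 1.628 × 3.7000 = 459.3903

459.39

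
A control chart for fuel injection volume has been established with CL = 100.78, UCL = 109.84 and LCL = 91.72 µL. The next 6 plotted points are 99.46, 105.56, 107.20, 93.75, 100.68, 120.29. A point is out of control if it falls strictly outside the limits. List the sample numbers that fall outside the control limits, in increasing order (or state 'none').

Compare each point to [91.72, 109.84]: sample 6 = 120.29 > UCL.

6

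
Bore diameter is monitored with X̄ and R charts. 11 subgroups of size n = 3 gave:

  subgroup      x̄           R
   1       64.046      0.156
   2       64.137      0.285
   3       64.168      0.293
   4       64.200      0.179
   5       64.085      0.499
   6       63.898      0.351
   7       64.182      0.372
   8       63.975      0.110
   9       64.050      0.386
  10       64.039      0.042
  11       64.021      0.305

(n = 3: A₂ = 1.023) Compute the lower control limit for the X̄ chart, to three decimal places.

63.796

X̄̄ = (64.046 + 64.137 + 64.168 + 64.200 + 64.085 + 63.898 + 64.182 + 63.975 + 64.050 + 64.039 + 64.021) / 11 = 704.8010 / 11 = 64.0728
R̄ = (0.156 + 0.285 + 0.293 + 0.179 + 0.499 + 0.351 + 0.372 + 0.110 + 0.386 + 0.042 + 0.305) / 11 = 2.9780 / 11 = 0.2707
LCL = X̄̄ − A₂·R̄ = 64.0728 − 1.023 × 0.2707 = 63.7959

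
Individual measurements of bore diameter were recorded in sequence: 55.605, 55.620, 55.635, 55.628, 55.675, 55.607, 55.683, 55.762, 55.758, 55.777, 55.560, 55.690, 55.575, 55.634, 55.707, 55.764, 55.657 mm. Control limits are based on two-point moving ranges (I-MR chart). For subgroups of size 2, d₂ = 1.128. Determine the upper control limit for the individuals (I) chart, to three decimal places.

55.848

X̄ = (55.605 + 55.620 + 55.635 + 55.628 + 55.675 + 55.607 + 55.683 + 55.762 + 55.758 + 55.777 + 55.560 + 55.690 + 55.575 + 55.634 + 55.707 + 55.764 + 55.657) / 17 = 55.6669
Moving ranges: 0.015, 0.015, 0.007, 0.047, 0.068, 0.076, 0.079, 0.004, 0.019, 0.217, 0.130, 0.115, 0.059, 0.073, 0.057, 0.107; M̄R̄ = 1.0880 / 16 = 0.0680
UCL = X̄ + 3·M̄R̄/d₂ = 55.6669 + 3 × 0.0680 / 1.128 = 55.8477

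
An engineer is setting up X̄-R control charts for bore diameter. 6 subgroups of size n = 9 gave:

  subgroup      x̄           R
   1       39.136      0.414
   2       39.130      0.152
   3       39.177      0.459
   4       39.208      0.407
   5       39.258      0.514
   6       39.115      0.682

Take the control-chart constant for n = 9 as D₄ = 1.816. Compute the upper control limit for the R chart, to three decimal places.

R̄ = (0.414 + 0.152 + 0.459 + 0.407 + 0.514 + 0.682) / 6 = 2.6280 / 6 = 0.4380
UCL_R = D₄·R̄ = 1.816 × 0.4380 = 0.7954

0.795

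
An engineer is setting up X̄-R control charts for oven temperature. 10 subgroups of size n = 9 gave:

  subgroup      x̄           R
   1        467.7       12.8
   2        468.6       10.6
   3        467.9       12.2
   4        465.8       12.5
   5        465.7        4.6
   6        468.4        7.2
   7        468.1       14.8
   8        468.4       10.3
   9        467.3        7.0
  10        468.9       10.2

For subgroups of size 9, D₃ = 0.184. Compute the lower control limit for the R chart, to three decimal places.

1.880

R̄ = (12.8 + 10.6 + 12.2 + 12.5 + 4.6 + 7.2 + 14.8 + 10.3 + 7.0 + 10.2) / 10 = 102.2000 / 10 = 10.2200
LCL_R = D₃·R̄ = 0.184 × 10.2200 = 1.8805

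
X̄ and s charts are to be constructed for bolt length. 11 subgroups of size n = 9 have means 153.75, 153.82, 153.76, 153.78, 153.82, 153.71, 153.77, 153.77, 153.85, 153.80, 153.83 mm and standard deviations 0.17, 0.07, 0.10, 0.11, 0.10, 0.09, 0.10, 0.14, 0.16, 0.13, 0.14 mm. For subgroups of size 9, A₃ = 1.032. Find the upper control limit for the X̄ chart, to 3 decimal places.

X̄̄ = (153.75 + 153.82 + 153.76 + 153.78 + 153.82 + 153.71 + 153.77 + 153.77 + 153.85 + 153.80 + 153.83) / 11 = 153.7873
s̄ = (0.17 + 0.07 + 0.10 + 0.11 + 0.10 + 0.09 + 0.10 + 0.14 + 0.16 + 0.13 + 0.14) / 11 = 0.1191
UCL = X̄̄ + A₃·s̄ = 153.7873 + 1.032 × 0.1191 = 153.9102

153.910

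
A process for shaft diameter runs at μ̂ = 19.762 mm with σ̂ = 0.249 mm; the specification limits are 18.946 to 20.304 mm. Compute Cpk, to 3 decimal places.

0.726

Cpu = (USL − μ̂) / (3σ̂) = (20.304 − 19.762) / (3 × 0.249) = 0.7256; Cpl = (μ̂ − LSL) / (3σ̂) = (19.762 − 18.946) / (3 × 0.249) = 1.0924; Cpk = min(Cpu, Cpl) = 0.7256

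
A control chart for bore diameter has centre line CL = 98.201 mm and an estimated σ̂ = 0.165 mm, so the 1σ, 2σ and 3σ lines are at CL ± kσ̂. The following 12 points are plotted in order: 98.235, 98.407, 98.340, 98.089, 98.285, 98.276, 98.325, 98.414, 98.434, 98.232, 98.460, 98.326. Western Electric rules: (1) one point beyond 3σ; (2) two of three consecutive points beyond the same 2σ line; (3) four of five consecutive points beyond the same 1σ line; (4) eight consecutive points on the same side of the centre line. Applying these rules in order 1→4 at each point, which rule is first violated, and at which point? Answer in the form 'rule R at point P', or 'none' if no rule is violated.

rule 4 at point 12

Zone of each point (C = within 1σ̂, B = 1σ̂–2σ̂, A = 2σ̂–3σ̂, * = beyond 3σ̂; sign = side of CL): 1:+C, 2:+B, 3:+C, 4:-C, 5:+C, 6:+C, 7:+C, 8:+B, 9:+B, 10:+C, 11:+B, 12:+C
Rule 4 (eight consecutive points on the same side of the centre line) is satisfied at point 12.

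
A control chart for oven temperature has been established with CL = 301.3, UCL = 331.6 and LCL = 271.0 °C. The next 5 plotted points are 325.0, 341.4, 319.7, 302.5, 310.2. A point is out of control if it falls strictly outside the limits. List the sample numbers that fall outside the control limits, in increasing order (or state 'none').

2

Compare each point to [271.0, 331.6]: sample 2 = 341.4 > UCL.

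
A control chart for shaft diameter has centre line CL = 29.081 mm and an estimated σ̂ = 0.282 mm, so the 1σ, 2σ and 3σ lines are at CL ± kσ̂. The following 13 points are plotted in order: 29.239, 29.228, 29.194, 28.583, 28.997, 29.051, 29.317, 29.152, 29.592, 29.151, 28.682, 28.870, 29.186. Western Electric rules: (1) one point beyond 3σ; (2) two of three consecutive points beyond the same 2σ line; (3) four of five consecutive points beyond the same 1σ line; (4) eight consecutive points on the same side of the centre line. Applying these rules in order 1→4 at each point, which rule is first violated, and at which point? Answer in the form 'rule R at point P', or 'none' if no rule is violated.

Zone of each point (C = within 1σ̂, B = 1σ̂–2σ̂, A = 2σ̂–3σ̂, * = beyond 3σ̂; sign = side of CL): 1:+C, 2:+C, 3:+C, 4:-B, 5:-C, 6:-C, 7:+C, 8:+C, 9:+B, 10:+C, 11:-B, 12:-C, 13:+C
No rule fires across all 13 points.

none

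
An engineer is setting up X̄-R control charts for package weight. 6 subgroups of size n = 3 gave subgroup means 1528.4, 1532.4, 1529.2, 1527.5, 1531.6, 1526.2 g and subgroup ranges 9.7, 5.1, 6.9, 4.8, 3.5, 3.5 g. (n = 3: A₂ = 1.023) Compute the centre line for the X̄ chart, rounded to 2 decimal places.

1529.22

X̄̄ = (1528.4 + 1532.4 + 1529.2 + 1527.5 + 1531.6 + 1526.2) / 6 = 9175.3000 / 6 = 1529.2167
CL = X̄̄ = 1529.2167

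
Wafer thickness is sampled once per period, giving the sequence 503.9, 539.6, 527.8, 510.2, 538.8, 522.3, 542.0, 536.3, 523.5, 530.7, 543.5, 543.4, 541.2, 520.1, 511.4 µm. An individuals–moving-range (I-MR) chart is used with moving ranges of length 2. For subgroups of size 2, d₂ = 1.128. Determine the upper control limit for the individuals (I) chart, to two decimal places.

X̄ = (503.9 + 539.6 + 527.8 + 510.2 + 538.8 + 522.3 + 542.0 + 536.3 + 523.5 + 530.7 + 543.5 + 543.4 + 541.2 + 520.1 + 511.4) / 15 = 528.9800
Moving ranges: 35.7, 11.8, 17.6, 28.6, 16.5, 19.7, 5.7, 12.8, 7.2, 12.8, 0.1, 2.2, 21.1, 8.7; M̄R̄ = 200.5000 / 14 = 14.3214
UCL = X̄ + 3·M̄R̄/d₂ = 528.9800 + 3 × 14.3214 / 1.128 = 567.0689

567.07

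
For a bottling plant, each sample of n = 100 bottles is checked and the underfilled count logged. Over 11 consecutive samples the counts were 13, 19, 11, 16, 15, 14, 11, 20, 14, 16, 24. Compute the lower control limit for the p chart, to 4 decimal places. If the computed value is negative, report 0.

0.0481

p̄ = Σdᵢ / (k·n) = 173 / (11 × 100) = 0.15727
LCL = p̄ − 3·√(p̄(1−p̄)/n) = 0.15727 − 3 × 0.03641 = 0.04806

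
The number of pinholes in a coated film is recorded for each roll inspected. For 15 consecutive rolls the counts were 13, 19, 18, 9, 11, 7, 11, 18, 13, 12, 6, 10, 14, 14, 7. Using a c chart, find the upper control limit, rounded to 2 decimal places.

c̄ = (13 + 19 + 18 + 9 + 11 + 7 + 11 + 18 + 13 + 12 + 6 + 10 + 14 + 14 + 7) / 15 = 182 / 15 = 12.1333
UCL = c̄ + 3√c̄ = 12.1333 + 3 × √12.1333 = 12.1333 + 3 × 3.4833 = 22.5832

22.58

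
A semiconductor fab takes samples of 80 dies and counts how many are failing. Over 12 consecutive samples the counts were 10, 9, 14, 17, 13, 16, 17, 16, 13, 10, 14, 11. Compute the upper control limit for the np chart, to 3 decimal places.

p̄ = Σdᵢ / (k·n) = 160 / (12 × 80) = 0.16667
UCL = np̄ + 3·√(np̄(1−p̄)) = 13.3333 + 3 × √(13.3333×0.83333) = 13.3333 + 3 × 3.3333 = 23.3333

23.333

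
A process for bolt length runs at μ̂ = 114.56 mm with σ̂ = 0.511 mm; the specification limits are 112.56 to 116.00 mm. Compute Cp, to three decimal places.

1.122

Cp = (USL − LSL) / (6σ̂) = (116.00 − 112.56) / (6 × 0.511) = 3.4400 / 3.0660 = 1.1220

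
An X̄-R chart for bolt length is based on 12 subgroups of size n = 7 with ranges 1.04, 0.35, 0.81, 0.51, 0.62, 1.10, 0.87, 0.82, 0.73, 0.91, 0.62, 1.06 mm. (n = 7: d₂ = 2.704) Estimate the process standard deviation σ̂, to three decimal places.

0.291

R̄ = (1.04 + 0.35 + 0.81 + 0.51 + 0.62 + 1.10 + 0.87 + 0.82 + 0.73 + 0.91 + 0.62 + 1.06) / 12 = 0.7867
σ̂ = R̄ / d₂ = 0.7867 / 2.704 = 0.2909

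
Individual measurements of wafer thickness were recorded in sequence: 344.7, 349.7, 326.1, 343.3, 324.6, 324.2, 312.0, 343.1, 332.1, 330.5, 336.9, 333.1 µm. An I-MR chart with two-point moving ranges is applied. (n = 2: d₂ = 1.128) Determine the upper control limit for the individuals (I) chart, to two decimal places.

365.03

X̄ = (344.7 + 349.7 + 326.1 + 343.3 + 324.6 + 324.2 + 312.0 + 343.1 + 332.1 + 330.5 + 336.9 + 333.1) / 12 = 333.3583
Moving ranges: 5.0, 23.6, 17.2, 18.7, 0.4, 12.2, 31.1, 11.0, 1.6, 6.4, 3.8; M̄R̄ = 131.0000 / 11 = 11.9091
UCL = X̄ + 3·M̄R̄/d₂ = 333.3583 + 3 × 11.9091 / 1.128 = 365.0314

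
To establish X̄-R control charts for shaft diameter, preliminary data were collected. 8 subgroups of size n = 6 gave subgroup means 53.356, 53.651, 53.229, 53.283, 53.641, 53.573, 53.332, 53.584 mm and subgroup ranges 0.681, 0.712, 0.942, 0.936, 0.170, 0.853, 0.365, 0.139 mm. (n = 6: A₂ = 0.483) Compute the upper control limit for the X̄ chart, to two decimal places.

53.75

X̄̄ = (53.356 + 53.651 + 53.229 + 53.283 + 53.641 + 53.573 + 53.332 + 53.584) / 8 = 427.6490 / 8 = 53.4561
R̄ = (0.681 + 0.712 + 0.942 + 0.936 + 0.170 + 0.853 + 0.365 + 0.139) / 8 = 4.7980 / 8 = 0.5998
UCL = X̄̄ + A₂·R̄ = 53.4561 + 0.483 × 0.5998 = 53.7458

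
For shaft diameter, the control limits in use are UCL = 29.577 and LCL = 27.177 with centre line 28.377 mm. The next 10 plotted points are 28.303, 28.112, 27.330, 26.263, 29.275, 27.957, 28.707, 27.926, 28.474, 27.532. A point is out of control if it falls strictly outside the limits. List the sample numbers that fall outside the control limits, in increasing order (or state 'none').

Compare each point to [27.177, 29.577]: sample 4 = 26.263 < LCL.

4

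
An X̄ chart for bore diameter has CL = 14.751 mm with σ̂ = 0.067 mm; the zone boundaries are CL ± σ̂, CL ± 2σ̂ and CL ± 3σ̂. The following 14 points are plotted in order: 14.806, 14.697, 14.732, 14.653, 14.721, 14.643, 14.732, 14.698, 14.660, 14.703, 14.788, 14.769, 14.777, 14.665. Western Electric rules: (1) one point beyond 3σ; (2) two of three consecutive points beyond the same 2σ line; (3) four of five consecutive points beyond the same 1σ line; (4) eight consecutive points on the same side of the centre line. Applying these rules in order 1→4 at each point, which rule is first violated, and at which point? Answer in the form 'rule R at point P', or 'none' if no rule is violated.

rule 4 at point 9

Zone of each point (C = within 1σ̂, B = 1σ̂–2σ̂, A = 2σ̂–3σ̂, * = beyond 3σ̂; sign = side of CL): 1:+C, 2:-C, 3:-C, 4:-B, 5:-C, 6:-B, 7:-C, 8:-C, 9:-B, 10:-C, 11:+C, 12:+C, 13:+C, 14:-B
Rule 4 (eight consecutive points on the same side of the centre line) is satisfied at point 9.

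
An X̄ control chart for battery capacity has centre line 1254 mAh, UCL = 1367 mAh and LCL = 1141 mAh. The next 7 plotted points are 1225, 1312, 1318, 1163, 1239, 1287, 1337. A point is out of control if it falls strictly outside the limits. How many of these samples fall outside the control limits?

All 7 points lie within [1141, 1367].

0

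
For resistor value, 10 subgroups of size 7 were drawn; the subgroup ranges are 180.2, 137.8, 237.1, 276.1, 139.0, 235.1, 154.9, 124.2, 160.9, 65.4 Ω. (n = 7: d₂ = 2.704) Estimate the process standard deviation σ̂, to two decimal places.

R̄ = (180.2 + 137.8 + 237.1 + 276.1 + 139.0 + 235.1 + 154.9 + 124.2 + 160.9 + 65.4) / 10 = 171.0700
σ̂ = R̄ / d₂ = 171.0700 / 2.704 = 63.2655

63.27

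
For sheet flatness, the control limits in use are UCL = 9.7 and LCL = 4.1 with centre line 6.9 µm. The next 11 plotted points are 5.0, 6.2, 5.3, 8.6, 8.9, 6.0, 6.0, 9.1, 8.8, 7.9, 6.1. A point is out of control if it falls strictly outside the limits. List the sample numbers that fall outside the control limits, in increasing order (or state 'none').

All 11 points lie within [4.1, 9.7].

none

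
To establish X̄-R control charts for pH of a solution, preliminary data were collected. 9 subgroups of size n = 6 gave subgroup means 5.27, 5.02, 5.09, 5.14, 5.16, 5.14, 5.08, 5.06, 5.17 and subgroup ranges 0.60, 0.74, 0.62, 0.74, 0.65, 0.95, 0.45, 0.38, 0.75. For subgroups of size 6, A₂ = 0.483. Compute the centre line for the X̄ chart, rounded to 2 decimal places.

X̄̄ = (5.27 + 5.02 + 5.09 + 5.14 + 5.16 + 5.14 + 5.08 + 5.06 + 5.17) / 9 = 46.1300 / 9 = 5.1256
CL = X̄̄ = 5.1256

5.13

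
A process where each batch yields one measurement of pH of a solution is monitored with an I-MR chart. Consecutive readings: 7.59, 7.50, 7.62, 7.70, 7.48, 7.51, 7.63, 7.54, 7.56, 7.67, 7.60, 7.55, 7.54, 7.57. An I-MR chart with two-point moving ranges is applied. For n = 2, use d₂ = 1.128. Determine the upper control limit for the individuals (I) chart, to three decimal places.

7.788

X̄ = (7.59 + 7.50 + 7.62 + 7.70 + 7.48 + 7.51 + 7.63 + 7.54 + 7.56 + 7.67 + 7.60 + 7.55 + 7.54 + 7.57) / 14 = 7.5757
Moving ranges: 0.09, 0.12, 0.08, 0.22, 0.03, 0.12, 0.09, 0.02, 0.11, 0.07, 0.05, 0.01, 0.03; M̄R̄ = 1.0400 / 13 = 0.0800
UCL = X̄ + 3·M̄R̄/d₂ = 7.5757 + 3 × 0.0800 / 1.128 = 7.7885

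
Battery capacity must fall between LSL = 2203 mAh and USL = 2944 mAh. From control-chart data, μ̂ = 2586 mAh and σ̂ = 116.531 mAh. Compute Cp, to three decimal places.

1.060

Cp = (USL − LSL) / (6σ̂) = (2944 − 2203) / (6 × 116.531) = 741.0000 / 699.1860 = 1.0598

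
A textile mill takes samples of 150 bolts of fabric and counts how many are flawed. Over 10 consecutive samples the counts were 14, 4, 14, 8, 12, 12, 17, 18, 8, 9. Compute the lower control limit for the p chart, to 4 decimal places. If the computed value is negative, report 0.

0.0119

p̄ = Σdᵢ / (k·n) = 116 / (10 × 150) = 0.07733
LCL = p̄ − 3·√(p̄(1−p̄)/n) = 0.07733 − 3 × 0.02181 = 0.01190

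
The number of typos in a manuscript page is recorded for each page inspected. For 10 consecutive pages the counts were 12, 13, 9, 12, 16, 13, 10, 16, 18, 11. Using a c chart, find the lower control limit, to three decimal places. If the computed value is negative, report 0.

c̄ = (12 + 13 + 9 + 12 + 16 + 13 + 10 + 16 + 18 + 11) / 10 = 130 / 10 = 13.0000
LCL = c̄ − 3√c̄ = 13.0000 − 3 × 3.6056 = 2.1833

2.183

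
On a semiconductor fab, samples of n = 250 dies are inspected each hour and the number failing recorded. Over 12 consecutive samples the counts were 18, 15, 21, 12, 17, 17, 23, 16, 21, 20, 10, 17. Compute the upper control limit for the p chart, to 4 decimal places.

p̄ = Σdᵢ / (k·n) = 207 / (12 × 250) = 0.06900
UCL = p̄ + 3·√(p̄(1−p̄)/n) = 0.06900 + 3 × √(0.06900×0.93100/250) = 0.06900 + 3 × 0.01603 = 0.11709

0.1171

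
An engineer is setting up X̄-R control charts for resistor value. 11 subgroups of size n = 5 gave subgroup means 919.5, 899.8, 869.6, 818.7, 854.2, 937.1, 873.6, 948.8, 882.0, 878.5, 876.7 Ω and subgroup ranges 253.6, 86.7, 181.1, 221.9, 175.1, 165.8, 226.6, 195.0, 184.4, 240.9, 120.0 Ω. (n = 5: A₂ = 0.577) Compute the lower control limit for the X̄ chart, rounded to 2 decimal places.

779.55

X̄̄ = (919.5 + 899.8 + 869.6 + 818.7 + 854.2 + 937.1 + 873.6 + 948.8 + 882.0 + 878.5 + 876.7) / 11 = 9758.5000 / 11 = 887.1364
R̄ = (253.6 + 86.7 + 181.1 + 221.9 + 175.1 + 165.8 + 226.6 + 195.0 + 184.4 + 240.9 + 120.0) / 11 = 2051.1000 / 11 = 186.4636
LCL = X̄̄ − A₂·R̄ = 887.1364 − 0.577 × 186.4636 = 779.5468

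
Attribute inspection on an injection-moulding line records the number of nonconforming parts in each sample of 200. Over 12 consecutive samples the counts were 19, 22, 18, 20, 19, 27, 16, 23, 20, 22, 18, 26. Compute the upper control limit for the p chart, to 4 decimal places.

0.1690

p̄ = Σdᵢ / (k·n) = 250 / (12 × 200) = 0.10417
UCL = p̄ + 3·√(p̄(1−p̄)/n) = 0.10417 + 3 × √(0.10417×0.89583/200) = 0.10417 + 3 × 0.02160 = 0.16897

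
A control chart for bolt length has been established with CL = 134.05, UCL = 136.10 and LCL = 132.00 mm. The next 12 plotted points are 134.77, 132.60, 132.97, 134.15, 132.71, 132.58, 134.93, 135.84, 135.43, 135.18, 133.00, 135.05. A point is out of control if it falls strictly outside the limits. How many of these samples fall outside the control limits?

0

All 12 points lie within [132.00, 136.10].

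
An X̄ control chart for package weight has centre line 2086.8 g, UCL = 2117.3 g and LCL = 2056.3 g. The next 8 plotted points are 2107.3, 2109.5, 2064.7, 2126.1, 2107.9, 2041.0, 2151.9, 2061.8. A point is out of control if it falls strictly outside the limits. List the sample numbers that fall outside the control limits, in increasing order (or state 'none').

Compare each point to [2056.3, 2117.3]: sample 4 = 2126.1 > UCL; sample 6 = 2041.0 < LCL; sample 7 = 2151.9 > UCL.

4, 6, 7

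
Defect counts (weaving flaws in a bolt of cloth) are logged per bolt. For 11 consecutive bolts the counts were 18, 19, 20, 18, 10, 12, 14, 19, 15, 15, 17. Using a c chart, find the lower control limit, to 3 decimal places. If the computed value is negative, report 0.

4.057

c̄ = (18 + 19 + 20 + 18 + 10 + 12 + 14 + 19 + 15 + 15 + 17) / 11 = 177 / 11 = 16.0909
LCL = c̄ − 3√c̄ = 16.0909 − 3 × 4.0113 = 4.0569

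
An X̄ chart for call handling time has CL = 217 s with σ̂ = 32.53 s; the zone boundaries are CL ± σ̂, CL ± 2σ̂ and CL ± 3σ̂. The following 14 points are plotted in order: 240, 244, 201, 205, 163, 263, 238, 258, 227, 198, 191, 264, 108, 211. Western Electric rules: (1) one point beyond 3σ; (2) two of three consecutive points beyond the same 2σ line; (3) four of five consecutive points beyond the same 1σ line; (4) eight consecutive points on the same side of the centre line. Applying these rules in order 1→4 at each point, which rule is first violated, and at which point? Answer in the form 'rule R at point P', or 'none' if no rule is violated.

Zone of each point (C = within 1σ̂, B = 1σ̂–2σ̂, A = 2σ̂–3σ̂, * = beyond 3σ̂; sign = side of CL): 1:+C, 2:+C, 3:-C, 4:-C, 5:-B, 6:+B, 7:+C, 8:+B, 9:+C, 10:-C, 11:-C, 12:+B, 13:-*, 14:-C
Rule 1 (one point beyond the 3σ limits) is satisfied at point 13.

rule 1 at point 13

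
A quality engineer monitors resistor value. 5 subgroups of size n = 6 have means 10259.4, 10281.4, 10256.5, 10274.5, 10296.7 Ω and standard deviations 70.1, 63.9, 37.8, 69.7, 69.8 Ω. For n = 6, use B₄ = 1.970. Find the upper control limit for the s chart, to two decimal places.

122.65

s̄ = (70.1 + 63.9 + 37.8 + 69.7 + 69.8) / 5 = 62.2600
UCL_s = B₄·s̄ = 1.970 × 62.2600 = 122.6522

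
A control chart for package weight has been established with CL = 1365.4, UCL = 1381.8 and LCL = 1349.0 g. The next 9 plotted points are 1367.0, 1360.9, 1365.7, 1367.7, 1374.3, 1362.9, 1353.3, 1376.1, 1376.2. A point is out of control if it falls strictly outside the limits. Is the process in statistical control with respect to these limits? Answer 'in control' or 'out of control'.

in control

All 9 points lie within [1349.0, 1381.8].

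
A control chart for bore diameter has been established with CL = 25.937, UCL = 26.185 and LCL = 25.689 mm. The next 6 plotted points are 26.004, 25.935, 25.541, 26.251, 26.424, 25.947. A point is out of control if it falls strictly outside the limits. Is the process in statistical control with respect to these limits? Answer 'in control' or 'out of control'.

out of control

Compare each point to [25.689, 26.185]: sample 3 = 25.541 < LCL; sample 4 = 26.251 > UCL; sample 5 = 26.424 > UCL.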